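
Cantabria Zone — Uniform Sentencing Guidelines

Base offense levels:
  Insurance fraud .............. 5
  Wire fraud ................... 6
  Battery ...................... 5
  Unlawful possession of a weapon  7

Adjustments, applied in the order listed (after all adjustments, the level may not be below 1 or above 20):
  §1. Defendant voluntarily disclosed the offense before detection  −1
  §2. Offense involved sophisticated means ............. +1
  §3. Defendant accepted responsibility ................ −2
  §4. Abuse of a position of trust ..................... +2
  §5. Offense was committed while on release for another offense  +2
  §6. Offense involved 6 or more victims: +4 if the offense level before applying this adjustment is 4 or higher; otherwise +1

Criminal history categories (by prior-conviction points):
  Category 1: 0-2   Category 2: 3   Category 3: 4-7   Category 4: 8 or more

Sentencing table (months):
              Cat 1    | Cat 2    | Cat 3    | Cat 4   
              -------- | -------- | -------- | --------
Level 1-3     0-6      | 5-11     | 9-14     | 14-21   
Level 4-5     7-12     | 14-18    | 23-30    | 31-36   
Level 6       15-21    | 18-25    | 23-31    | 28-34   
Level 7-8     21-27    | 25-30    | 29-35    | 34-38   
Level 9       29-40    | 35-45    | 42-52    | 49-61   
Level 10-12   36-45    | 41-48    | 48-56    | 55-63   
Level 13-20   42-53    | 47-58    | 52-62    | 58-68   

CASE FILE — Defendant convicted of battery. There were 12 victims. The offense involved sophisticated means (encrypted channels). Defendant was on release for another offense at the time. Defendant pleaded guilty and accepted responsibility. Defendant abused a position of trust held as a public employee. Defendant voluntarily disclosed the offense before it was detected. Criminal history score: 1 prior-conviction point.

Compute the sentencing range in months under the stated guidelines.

Base offense level for battery: 5.
§1 applies: 5 − 1 = 4.
§2 applies: 4 + 1 = 5.
§3 applies: 5 − 2 = 3.
§4 applies: 3 + 2 = 5.
§5 applies: 5 + 2 = 7.
§6 applies (level before this adjustment is 7 ≥ 4, so +4): 7 + 4 = 11.
Final offense level: 11.
Criminal history: 1 prior point → Category 1 (0-2).
Level 11 falls in the 10-12 band.
Grid: Level 10-12 × Category 1 = 36-45 months.

36-45 months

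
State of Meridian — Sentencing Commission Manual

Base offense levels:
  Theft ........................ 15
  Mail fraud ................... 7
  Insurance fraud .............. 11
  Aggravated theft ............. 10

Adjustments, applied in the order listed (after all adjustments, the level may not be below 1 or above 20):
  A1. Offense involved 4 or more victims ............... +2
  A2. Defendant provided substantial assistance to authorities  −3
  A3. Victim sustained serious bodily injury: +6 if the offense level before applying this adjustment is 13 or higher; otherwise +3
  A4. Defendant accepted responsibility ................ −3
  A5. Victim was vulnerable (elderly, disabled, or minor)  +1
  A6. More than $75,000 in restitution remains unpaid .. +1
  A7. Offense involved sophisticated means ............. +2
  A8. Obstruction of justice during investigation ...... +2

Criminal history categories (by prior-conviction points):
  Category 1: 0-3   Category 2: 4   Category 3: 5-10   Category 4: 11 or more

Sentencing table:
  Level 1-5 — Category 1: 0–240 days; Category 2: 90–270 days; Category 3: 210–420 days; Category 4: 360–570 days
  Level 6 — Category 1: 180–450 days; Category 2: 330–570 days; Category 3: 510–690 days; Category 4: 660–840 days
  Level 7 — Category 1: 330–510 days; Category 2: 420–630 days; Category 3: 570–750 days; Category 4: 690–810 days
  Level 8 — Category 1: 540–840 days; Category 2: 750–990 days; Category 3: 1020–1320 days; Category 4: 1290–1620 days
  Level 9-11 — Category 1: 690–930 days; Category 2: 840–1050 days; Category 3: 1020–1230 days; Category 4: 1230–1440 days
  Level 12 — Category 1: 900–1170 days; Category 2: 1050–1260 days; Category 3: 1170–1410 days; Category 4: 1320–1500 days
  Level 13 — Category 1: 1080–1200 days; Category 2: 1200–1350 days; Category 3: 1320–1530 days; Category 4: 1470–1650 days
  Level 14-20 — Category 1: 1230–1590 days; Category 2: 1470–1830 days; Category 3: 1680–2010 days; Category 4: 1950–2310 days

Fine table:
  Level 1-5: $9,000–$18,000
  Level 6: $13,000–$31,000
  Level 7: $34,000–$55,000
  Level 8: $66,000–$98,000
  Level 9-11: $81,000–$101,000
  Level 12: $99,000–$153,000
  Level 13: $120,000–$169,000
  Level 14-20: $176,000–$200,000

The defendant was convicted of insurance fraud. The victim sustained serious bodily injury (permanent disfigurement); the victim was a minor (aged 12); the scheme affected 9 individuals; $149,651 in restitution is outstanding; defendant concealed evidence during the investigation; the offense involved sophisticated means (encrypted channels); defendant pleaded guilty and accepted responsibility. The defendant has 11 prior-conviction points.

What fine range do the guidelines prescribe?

Base offense level for insurance fraud: 11.
A1 applies: 11 + 2 = 13.
A2 does not apply.
A3 applies (level before this adjustment is 13 ≥ 13, so +6): 13 + 6 = 19.
A4 applies: 19 − 3 = 16.
A5 applies: 16 + 1 = 17.
A6 applies: 17 + 1 = 18.
A7 applies: 18 + 2 = 20.
A8 applies: 20 + 2 = 22.
Level 22 exceeds the maximum of 20; capped at 20.
Final offense level: 20.
Level 20 falls in the 14-20 band.
Fine table: Level 14-20 → $176,000–$200,000.

$176,000–$200,000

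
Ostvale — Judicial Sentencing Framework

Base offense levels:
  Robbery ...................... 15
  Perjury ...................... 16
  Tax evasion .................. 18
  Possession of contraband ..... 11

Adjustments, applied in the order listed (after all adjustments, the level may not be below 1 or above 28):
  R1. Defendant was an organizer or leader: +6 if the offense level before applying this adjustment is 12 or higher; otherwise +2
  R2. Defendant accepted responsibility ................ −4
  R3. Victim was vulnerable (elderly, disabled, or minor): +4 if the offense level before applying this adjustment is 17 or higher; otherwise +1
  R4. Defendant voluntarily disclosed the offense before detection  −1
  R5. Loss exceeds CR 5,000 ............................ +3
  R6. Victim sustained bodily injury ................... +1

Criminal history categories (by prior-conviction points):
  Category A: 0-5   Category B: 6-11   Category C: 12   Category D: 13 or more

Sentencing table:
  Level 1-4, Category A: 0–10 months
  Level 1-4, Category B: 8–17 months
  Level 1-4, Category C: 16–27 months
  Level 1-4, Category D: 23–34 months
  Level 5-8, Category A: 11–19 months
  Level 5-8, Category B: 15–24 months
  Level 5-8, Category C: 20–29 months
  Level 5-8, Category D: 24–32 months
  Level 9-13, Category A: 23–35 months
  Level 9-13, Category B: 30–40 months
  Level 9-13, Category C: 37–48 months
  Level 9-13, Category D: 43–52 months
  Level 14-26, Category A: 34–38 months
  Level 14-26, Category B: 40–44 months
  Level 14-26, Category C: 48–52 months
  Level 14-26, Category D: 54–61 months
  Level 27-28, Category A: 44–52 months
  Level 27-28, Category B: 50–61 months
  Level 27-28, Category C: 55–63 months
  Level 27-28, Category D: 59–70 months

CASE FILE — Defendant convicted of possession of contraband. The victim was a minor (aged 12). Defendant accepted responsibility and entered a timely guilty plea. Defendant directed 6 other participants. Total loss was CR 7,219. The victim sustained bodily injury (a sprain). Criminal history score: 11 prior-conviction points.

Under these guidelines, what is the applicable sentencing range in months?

Base offense level for possession of contraband: 11.
R1 applies (level before this adjustment is 11 < 12, so +2): 11 + 2 = 13.
R2 applies: 13 − 4 = 9.
R3 applies (level before this adjustment is 9 < 17, so +1): 9 + 1 = 10.
R5 applies: 10 + 3 = 13.
R6 applies: 13 + 1 = 14.
Final offense level: 14.
Criminal history: 11 prior points → Category B (6-11).
Level 14 falls in the 14-26 band.
Grid: Level 14-26 × Category B = 40-44 months.

40-44 months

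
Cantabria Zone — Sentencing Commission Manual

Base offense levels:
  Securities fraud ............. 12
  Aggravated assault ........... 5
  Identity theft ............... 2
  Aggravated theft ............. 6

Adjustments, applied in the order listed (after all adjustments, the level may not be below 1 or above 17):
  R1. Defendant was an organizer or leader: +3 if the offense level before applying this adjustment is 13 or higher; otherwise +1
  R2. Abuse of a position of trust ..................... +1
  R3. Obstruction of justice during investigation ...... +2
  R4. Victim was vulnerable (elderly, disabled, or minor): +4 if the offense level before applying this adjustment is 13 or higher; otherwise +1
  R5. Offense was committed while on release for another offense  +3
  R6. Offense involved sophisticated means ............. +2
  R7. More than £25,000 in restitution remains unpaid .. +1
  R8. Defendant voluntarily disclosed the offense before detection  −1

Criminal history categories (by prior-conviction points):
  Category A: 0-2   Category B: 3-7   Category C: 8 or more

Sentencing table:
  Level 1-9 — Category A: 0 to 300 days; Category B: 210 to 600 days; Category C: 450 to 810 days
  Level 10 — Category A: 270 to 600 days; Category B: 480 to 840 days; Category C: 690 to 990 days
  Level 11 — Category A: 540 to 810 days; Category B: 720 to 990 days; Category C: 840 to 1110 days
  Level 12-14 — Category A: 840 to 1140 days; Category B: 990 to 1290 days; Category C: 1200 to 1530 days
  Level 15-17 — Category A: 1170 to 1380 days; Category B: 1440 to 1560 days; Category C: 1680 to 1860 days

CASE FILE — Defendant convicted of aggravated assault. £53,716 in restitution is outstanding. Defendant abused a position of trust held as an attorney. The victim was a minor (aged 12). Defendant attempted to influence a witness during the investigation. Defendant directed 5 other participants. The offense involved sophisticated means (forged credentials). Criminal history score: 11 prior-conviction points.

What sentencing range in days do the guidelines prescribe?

Base offense level for aggravated assault: 5.
R1 applies (level before this adjustment is 5 < 13, so +1): 5 + 1 = 6.
R2 applies: 6 + 1 = 7.
R3 applies: 7 + 2 = 9.
R4 applies (level before this adjustment is 9 < 13, so +1): 9 + 1 = 10.
R6 applies: 10 + 2 = 12.
R7 applies: 12 + 1 = 13.
R8 does not apply.
Final offense level: 13.
Criminal history: 11 prior points → Category C (8+).
Level 13 falls in the 12-14 band.
Grid: Level 12-14 × Category C = 1200-1530 days.

1200-1530 days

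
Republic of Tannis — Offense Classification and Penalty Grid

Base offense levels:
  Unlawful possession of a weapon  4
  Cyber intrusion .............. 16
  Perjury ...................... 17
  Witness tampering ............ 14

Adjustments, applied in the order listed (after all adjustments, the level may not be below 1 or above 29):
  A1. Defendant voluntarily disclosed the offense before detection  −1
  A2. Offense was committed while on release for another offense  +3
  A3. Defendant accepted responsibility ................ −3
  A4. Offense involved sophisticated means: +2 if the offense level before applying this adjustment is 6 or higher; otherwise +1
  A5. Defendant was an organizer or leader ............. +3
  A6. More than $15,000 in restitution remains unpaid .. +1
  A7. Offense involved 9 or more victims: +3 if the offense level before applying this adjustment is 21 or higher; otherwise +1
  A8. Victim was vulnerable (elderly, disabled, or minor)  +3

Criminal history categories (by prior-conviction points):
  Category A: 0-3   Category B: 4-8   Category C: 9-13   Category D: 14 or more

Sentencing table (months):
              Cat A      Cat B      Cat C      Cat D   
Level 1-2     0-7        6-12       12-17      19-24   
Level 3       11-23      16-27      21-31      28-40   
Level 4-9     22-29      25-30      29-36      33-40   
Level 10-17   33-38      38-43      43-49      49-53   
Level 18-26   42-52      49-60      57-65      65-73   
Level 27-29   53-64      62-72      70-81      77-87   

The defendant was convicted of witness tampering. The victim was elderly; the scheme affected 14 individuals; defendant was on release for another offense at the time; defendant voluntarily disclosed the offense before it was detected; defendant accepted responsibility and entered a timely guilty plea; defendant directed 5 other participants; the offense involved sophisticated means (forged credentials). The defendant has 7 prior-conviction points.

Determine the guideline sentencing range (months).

Base offense level for witness tampering: 14.
A1 applies: 14 − 1 = 13.
A2 applies: 13 + 3 = 16.
A3 applies: 16 − 3 = 13.
A4 applies (level before this adjustment is 13 ≥ 6, so +2): 13 + 2 = 15.
A5 applies: 15 + 3 = 18.
A7 applies (level before this adjustment is 18 < 21, so +1): 18 + 1 = 19.
A8 applies: 19 + 3 = 22.
Final offense level: 22.
Criminal history: 7 prior points → Category B (4-8).
Level 22 falls in the 18-26 band.
Grid: Level 18-26 × Category B = 49-60 months.

49-60 months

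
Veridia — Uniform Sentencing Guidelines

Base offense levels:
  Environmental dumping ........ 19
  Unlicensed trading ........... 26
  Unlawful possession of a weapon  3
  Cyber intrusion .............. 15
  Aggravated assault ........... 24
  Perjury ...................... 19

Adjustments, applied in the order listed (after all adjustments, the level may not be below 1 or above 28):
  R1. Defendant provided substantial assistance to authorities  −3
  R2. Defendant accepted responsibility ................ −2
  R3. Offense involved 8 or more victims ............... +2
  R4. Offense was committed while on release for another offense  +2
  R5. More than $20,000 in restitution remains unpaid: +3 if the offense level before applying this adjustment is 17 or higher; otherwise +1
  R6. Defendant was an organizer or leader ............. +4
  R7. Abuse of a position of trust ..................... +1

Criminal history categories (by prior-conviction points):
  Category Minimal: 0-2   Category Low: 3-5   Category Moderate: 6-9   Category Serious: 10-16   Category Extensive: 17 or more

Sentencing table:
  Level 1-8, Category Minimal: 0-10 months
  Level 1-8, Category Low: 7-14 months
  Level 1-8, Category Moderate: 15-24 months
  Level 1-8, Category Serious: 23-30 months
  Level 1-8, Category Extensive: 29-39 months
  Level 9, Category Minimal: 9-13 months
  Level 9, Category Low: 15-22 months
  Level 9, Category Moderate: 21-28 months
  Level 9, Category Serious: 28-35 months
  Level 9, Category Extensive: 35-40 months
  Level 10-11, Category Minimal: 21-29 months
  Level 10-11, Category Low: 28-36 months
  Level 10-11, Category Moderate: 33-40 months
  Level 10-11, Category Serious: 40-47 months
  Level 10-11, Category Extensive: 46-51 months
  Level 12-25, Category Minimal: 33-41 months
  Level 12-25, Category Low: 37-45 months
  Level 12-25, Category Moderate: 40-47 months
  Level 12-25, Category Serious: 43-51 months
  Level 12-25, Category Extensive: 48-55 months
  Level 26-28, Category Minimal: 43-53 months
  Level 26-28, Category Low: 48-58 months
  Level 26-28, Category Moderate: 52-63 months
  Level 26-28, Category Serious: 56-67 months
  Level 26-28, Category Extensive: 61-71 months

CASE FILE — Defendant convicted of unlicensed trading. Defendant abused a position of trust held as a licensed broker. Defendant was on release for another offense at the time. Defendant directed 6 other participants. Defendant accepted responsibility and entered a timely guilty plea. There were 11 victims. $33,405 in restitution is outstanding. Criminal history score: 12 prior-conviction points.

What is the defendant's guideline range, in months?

Base offense level for unlicensed trading: 26.
R2 applies: 26 − 2 = 24.
R3 applies: 24 + 2 = 26.
R4 applies: 26 + 2 = 28.
R5 applies (level before this adjustment is 28 ≥ 17, so +3): 28 + 3 = 31.
R6 applies: 31 + 4 = 35.
R7 applies: 35 + 1 = 36.
Level 36 exceeds the maximum of 28; capped at 28.
Final offense level: 28.
Criminal history: 12 prior points → Category Serious (10-16).
Level 28 falls in the 26-28 band.
Grid: Level 26-28 × Category Serious = 56-67 months.

56-67 months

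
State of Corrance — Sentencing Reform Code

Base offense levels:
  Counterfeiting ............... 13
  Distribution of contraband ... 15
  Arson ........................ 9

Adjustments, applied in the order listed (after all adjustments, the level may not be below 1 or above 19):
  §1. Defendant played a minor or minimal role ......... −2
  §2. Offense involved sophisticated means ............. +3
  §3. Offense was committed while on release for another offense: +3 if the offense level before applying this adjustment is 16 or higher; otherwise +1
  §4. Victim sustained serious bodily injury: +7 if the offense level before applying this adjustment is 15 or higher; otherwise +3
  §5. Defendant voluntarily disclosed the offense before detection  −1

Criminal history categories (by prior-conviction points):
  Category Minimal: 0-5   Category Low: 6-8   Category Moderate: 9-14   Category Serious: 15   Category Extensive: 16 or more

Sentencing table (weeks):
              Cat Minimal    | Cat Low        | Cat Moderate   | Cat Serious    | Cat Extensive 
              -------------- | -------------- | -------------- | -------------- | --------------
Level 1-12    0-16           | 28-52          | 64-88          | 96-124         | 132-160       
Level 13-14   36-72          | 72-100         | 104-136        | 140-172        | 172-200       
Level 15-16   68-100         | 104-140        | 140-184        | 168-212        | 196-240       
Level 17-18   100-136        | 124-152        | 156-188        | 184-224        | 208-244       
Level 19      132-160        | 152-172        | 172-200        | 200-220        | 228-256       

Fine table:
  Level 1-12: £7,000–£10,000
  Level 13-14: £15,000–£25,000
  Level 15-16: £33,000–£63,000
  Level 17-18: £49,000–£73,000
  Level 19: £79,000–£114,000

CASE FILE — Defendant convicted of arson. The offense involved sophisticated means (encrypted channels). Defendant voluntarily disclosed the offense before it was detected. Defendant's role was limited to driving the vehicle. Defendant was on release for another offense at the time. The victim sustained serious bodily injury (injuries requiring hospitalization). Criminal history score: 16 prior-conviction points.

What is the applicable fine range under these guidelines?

£15,000–£25,000

Base offense level for arson: 9.
§1 applies: 9 − 2 = 7.
§2 applies: 7 + 3 = 10.
§3 applies (level before this adjustment is 10 < 16, so +1): 10 + 1 = 11.
§4 applies (level before this adjustment is 11 < 15, so +3): 11 + 3 = 14.
§5 applies: 14 − 1 = 13.
Final offense level: 13.
Level 13 falls in the 13-14 band.
Fine table: Level 13-14 → £15,000–£25,000.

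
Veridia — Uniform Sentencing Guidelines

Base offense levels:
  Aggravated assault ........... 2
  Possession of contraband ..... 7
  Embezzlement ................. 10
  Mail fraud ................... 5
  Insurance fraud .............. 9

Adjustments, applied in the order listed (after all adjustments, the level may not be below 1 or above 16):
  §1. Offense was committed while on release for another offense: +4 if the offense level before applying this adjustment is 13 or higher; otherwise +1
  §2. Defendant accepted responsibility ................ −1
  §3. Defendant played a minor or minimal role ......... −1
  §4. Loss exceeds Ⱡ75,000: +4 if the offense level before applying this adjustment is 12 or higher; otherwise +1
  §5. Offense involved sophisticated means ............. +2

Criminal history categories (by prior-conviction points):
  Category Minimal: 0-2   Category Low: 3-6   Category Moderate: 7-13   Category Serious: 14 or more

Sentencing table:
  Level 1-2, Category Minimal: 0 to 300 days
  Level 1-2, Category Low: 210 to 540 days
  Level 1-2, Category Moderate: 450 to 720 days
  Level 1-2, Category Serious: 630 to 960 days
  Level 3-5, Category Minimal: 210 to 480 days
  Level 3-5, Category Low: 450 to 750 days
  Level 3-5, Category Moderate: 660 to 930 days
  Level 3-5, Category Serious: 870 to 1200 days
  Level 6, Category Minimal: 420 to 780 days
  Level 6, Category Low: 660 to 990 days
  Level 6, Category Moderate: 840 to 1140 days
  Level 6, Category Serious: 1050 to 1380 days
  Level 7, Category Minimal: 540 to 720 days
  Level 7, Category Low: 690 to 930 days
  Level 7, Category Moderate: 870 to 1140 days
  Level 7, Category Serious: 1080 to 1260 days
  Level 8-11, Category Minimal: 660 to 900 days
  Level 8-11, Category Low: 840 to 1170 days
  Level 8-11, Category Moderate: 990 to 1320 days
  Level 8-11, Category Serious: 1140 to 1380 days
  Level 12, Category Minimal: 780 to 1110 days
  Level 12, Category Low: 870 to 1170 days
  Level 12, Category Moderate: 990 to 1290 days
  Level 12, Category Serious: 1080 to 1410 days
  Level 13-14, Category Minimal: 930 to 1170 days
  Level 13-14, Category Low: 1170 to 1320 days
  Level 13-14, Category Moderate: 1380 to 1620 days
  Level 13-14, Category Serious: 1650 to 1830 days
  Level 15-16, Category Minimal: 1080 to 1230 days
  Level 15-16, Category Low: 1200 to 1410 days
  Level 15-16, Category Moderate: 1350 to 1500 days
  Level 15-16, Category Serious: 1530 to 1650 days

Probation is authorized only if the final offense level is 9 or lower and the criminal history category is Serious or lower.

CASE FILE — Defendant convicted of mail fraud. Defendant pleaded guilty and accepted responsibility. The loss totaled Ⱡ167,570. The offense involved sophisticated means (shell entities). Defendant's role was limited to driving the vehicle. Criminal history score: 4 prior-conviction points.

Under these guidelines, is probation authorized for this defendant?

Base offense level for mail fraud: 5.
§2 applies: 5 − 1 = 4.
§3 applies: 4 − 1 = 3.
§4 applies (level before this adjustment is 3 < 12, so +1): 3 + 1 = 4.
§5 applies: 4 + 2 = 6.
Final offense level: 6.
Criminal history: 4 prior points → Category Low (3-6).
Level 6 falls in the 6 band.
Grid: Level 6 × Category Low = 660-990 days.
Probation check: level 6 ≤ 9 and category Low ≤ Serious → eligible.

Yes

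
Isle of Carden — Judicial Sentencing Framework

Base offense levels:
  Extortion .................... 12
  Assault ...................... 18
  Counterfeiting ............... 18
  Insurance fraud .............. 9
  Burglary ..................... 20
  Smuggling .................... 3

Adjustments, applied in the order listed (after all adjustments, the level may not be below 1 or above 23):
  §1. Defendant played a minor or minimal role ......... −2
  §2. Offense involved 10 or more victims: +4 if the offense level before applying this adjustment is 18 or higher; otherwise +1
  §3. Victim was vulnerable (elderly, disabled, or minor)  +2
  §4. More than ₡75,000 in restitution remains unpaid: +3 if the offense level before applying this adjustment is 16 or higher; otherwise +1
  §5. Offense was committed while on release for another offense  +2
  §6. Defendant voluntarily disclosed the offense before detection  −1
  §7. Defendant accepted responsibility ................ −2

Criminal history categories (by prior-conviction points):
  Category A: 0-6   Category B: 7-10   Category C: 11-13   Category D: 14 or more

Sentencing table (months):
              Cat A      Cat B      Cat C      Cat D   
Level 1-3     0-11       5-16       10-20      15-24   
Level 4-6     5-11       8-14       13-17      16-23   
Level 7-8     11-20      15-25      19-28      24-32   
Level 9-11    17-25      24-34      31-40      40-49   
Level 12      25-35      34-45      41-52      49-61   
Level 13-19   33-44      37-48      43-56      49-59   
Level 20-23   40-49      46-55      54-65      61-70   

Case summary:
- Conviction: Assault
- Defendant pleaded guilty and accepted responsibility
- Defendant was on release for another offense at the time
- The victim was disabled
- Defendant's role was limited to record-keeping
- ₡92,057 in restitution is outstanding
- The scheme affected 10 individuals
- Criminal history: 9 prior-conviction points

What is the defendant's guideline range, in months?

46-55 months

Base offense level for assault: 18.
§1 applies: 18 − 2 = 16.
§2 applies (level before this adjustment is 16 < 18, so +1): 16 + 1 = 17.
§3 applies: 17 + 2 = 19.
§4 applies (level before this adjustment is 19 ≥ 16, so +3): 19 + 3 = 22.
§5 applies: 22 + 2 = 24.
§6 does not apply.
§7 applies: 24 − 2 = 22.
Final offense level: 22.
Criminal history: 9 prior points → Category B (7-10).
Level 22 falls in the 20-23 band.
Grid: Level 20-23 × Category B = 46-55 months.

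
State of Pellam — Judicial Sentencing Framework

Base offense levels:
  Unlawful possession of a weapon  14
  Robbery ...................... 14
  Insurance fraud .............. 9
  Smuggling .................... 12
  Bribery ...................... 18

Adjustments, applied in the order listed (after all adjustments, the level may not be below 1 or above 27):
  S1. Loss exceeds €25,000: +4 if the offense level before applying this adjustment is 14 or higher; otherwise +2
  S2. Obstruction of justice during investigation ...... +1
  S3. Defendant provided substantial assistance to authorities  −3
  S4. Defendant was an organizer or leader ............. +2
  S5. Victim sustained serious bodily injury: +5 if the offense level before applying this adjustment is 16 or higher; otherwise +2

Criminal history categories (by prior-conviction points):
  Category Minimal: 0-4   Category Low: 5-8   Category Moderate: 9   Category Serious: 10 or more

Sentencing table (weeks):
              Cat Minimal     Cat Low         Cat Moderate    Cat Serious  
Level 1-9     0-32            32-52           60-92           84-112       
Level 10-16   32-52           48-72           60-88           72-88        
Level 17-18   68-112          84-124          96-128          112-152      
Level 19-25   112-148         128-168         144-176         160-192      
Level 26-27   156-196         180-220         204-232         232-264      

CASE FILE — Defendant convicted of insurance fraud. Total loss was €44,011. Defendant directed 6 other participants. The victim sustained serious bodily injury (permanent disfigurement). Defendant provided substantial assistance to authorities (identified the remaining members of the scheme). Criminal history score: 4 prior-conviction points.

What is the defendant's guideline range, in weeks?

32-52 weeks

Base offense level for insurance fraud: 9.
S1 applies (level before this adjustment is 9 < 14, so +2): 9 + 2 = 11.
S2 does not apply.
S3 applies: 11 − 3 = 8.
S4 applies: 8 + 2 = 10.
S5 applies (level before this adjustment is 10 < 16, so +2): 10 + 2 = 12.
Final offense level: 12.
Criminal history: 4 prior points → Category Minimal (0-4).
Level 12 falls in the 10-16 band.
Grid: Level 10-16 × Category Minimal = 32-52 weeks.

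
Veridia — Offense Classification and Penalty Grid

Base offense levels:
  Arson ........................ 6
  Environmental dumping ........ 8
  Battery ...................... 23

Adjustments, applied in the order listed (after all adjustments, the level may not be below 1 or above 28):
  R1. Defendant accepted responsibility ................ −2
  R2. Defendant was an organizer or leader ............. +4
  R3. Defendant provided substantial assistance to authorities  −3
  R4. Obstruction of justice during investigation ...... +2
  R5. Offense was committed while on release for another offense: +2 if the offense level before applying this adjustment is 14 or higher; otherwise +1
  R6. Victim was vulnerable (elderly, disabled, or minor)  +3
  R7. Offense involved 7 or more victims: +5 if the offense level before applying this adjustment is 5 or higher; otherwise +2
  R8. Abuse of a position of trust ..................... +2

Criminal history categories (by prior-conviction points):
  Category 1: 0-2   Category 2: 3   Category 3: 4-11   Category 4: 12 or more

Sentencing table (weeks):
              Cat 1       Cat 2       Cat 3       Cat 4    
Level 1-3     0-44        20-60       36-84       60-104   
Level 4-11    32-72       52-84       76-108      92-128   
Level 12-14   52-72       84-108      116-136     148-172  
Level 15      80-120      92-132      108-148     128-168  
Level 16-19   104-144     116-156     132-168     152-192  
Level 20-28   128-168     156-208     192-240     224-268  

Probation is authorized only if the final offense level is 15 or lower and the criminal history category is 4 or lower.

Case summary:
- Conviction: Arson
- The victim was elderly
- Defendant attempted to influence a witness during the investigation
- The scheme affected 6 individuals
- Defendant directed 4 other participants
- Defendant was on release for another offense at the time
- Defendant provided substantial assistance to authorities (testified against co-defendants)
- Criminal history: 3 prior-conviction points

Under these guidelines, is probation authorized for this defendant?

Base offense level for arson: 6.
R1 does not apply.
R2 applies: 6 + 4 = 10.
R3 applies: 10 − 3 = 7.
R4 applies: 7 + 2 = 9.
R5 applies (level before this adjustment is 9 < 14, so +1): 9 + 1 = 10.
R6 applies: 10 + 3 = 13.
R7 does not apply.
Final offense level: 13.
Criminal history: 3 prior points → Category 2 (3).
Level 13 falls in the 12-14 band.
Grid: Level 12-14 × Category 2 = 84-108 weeks.
Probation check: level 13 ≤ 15 and category 2 ≤ 4 → eligible.

Yes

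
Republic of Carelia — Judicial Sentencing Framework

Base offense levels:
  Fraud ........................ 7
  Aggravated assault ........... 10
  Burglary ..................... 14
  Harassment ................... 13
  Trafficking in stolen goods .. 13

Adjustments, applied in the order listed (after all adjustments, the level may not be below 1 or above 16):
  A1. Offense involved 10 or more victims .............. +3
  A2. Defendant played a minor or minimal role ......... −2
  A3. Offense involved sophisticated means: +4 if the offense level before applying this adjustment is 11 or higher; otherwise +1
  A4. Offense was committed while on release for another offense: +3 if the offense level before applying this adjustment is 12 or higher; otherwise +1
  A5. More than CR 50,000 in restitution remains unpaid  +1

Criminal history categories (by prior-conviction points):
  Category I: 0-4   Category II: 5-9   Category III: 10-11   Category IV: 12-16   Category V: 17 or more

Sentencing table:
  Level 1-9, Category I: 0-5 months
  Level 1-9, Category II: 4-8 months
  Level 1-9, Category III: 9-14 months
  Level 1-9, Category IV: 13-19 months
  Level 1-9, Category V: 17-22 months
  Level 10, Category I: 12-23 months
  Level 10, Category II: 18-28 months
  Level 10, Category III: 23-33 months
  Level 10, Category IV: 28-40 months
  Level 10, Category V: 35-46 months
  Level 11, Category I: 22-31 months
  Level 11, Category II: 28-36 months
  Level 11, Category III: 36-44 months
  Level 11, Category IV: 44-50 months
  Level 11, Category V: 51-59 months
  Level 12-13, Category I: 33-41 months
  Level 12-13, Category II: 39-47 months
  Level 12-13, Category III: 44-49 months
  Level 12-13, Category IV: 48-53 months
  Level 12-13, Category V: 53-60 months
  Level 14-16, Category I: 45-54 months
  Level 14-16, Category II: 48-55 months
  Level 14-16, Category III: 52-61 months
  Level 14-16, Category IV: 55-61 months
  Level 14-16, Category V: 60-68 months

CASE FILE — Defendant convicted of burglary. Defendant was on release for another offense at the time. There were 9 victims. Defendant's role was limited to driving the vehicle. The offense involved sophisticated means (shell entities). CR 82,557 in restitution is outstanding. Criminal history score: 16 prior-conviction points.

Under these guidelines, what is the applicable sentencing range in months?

55-61 months

Base offense level for burglary: 14.
A1 does not apply.
A2 applies: 14 − 2 = 12.
A3 applies (level before this adjustment is 12 ≥ 11, so +4): 12 + 4 = 16.
A4 applies (level before this adjustment is 16 ≥ 12, so +3): 16 + 3 = 19.
A5 applies: 19 + 1 = 20.
Level 20 exceeds the maximum of 16; capped at 16.
Final offense level: 16.
Criminal history: 16 prior points → Category IV (12-16).
Level 16 falls in the 14-16 band.
Grid: Level 14-16 × Category IV = 55-61 months.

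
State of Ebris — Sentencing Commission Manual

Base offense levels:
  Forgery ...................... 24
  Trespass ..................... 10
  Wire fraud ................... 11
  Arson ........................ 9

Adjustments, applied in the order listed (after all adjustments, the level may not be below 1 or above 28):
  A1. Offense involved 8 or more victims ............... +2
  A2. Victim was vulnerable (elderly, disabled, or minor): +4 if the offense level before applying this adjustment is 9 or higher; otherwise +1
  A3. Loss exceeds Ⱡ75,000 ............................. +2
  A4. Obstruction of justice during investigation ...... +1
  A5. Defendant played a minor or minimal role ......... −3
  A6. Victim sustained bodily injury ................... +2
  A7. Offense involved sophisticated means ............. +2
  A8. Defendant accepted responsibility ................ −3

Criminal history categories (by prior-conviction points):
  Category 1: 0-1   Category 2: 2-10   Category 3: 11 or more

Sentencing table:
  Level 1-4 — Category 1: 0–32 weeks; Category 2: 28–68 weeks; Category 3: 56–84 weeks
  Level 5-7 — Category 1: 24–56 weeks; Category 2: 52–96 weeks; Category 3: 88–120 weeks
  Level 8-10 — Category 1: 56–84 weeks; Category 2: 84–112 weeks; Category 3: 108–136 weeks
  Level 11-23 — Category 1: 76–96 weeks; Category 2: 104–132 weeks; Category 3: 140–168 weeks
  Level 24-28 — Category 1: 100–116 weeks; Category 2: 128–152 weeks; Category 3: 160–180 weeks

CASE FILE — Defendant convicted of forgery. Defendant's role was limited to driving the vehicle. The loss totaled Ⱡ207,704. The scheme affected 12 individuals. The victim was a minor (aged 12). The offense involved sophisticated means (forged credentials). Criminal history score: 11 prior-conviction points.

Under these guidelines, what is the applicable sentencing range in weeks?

Base offense level for forgery: 24.
A1 applies: 24 + 2 = 26.
A2 applies (level before this adjustment is 26 ≥ 9, so +4): 26 + 4 = 30.
A3 applies: 30 + 2 = 32.
A4 does not apply.
A5 applies: 32 − 3 = 29.
A6 does not apply.
A7 applies: 29 + 2 = 31.
Level 31 exceeds the maximum of 28; capped at 28.
Final offense level: 28.
Criminal history: 11 prior points → Category 3 (11+).
Level 28 falls in the 24-28 band.
Grid: Level 24-28 × Category 3 = 160-180 weeks.

160-180 weeks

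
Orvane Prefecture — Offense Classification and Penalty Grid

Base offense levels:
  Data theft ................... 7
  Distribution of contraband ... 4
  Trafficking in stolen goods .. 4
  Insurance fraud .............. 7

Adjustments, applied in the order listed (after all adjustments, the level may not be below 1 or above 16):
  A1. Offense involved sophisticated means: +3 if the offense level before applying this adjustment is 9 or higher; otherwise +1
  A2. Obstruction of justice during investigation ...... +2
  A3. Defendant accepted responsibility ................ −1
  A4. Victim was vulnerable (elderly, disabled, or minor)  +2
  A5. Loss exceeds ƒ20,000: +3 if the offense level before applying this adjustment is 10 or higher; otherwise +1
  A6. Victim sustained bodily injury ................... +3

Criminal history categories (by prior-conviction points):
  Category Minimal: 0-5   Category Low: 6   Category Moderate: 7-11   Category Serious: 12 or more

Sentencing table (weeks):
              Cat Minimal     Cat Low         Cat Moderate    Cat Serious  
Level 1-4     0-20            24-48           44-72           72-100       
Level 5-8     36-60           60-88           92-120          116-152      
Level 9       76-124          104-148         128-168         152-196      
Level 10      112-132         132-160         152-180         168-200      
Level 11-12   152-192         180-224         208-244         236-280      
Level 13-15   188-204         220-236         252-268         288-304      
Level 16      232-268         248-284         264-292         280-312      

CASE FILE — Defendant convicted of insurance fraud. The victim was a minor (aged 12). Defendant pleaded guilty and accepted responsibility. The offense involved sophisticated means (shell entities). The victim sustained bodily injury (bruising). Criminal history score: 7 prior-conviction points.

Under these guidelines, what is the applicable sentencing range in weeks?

Base offense level for insurance fraud: 7.
A1 applies (level before this adjustment is 7 < 9, so +1): 7 + 1 = 8.
A2 does not apply.
A3 applies: 8 − 1 = 7.
A4 applies: 7 + 2 = 9.
A5 does not apply.
A6 applies: 9 + 3 = 12.
Final offense level: 12.
Criminal history: 7 prior points → Category Moderate (7-11).
Level 12 falls in the 11-12 band.
Grid: Level 11-12 × Category Moderate = 208-244 weeks.

208-244 weeks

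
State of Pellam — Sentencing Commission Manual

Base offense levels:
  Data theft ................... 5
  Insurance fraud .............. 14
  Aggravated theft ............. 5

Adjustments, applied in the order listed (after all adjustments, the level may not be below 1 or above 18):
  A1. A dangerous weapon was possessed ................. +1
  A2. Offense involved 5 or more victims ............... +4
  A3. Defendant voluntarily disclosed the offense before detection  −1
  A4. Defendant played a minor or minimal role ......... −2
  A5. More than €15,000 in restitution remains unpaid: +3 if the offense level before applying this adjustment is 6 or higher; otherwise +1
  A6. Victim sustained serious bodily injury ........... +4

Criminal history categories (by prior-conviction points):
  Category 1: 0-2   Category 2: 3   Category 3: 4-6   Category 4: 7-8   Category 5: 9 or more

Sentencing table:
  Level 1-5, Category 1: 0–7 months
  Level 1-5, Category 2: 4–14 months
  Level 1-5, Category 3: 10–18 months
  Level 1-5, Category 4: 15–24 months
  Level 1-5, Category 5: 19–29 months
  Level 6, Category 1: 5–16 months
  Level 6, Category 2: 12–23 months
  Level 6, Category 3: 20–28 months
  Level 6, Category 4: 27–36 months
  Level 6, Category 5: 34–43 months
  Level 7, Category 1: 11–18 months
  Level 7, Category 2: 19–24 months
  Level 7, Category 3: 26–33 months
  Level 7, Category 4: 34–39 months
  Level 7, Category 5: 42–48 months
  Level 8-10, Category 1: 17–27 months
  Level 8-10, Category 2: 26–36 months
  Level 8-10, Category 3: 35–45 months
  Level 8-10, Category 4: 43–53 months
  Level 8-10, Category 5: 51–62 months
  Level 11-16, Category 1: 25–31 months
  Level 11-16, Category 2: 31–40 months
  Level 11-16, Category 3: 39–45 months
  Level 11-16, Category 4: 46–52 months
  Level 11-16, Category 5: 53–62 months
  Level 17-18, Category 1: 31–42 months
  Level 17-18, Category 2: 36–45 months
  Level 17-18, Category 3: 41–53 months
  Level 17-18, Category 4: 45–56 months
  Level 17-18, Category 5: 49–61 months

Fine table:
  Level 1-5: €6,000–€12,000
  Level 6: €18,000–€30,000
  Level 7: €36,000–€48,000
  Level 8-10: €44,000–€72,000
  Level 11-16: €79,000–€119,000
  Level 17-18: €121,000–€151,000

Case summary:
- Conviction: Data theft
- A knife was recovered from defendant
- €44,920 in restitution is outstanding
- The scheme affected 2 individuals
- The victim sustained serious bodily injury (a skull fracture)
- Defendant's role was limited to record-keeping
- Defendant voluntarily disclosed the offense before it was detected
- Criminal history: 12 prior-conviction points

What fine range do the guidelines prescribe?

Base offense level for data theft: 5.
A1 applies: 5 + 1 = 6.
A3 applies: 6 − 1 = 5.
A4 applies: 5 − 2 = 3.
A5 applies (level before this adjustment is 3 < 6, so +1): 3 + 1 = 4.
A6 applies: 4 + 4 = 8.
Final offense level: 8.
Level 8 falls in the 8-10 band.
Fine table: Level 8-10 → €44,000–€72,000.

€44,000–€72,000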